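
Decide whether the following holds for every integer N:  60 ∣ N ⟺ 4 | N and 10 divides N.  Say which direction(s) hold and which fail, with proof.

(⟹) If 60 ∣ N, write N = 60q. Since 60 = 15·4, N = 4·(15q), so 4 ∣ N; and since 60 = 6·10, N = 10·(6q), so 10 ∣ N.

(⟸) This fails: take N = 20. Both 4 ∣ 20 and 10 ∣ 20, yet 20 is not a multiple of 60 (since 20 = 0·60 + 20), so 60 ∤ 20.

The forward direction holds; the converse fails.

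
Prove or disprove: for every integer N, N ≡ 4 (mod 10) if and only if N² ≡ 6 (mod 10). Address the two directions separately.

The forward direction holds; the converse fails.

(⟹) Suppose N ≡ 4 (mod 10). Write N = 10j + 4. Then (10j + 4)² = 100j² + 80j + 16 = 10(10j² + 8j + 1) + 6, so N² ≡ 6 (mod 10).

(⟸) This fails: take N = 6. Then 6² = 36 ≡ 6 (mod 10), yet 6 ≡ 6 (mod 10), not 4.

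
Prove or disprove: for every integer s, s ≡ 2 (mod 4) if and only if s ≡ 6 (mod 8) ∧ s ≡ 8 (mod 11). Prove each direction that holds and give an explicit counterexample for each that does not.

Forward direction. This fails: s = 2 gives 2 ≡ 2 (mod 4) but 2 ≡ 2 (mod 8), so the conjunction on the right does not hold.

Converse. If s ≡ 6 (mod 8) and s ≡ 8 (mod 11), then by the Chinese remainder theorem s ≡ 30 (mod 88). Since 30 ≡ 2 (mod 4) and 4 ∣ 88, we get s ≡ 2 (mod 4).

Only the reverse direction holds.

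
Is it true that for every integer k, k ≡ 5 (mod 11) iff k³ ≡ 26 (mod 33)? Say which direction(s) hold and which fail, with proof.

Only the converse holds.

[⇒] This fails: take k = 16. Then 16 ≡ 5 (mod 11), but 16³ = 4096 ≡ 4 (mod 33), not 26.

[⇐] Conversely, the residues r modulo 33 with r³ ≡ 26 (mod 33) are exactly {5}, and each is ≡ 5 (mod 11).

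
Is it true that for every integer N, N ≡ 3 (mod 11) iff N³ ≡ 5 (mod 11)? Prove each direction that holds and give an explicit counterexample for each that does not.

Both directions hold.

[⇒] Suppose N ≡ 3 (mod 11). Write N = 11j + 3. Then (11j + 3)³ = 1331j³ + 1089j² + 297j + 27 = 11(121j³ + 99j² + 27j + 2) + 5, so N³ ≡ 5 (mod 11).

[⇐] For the converse, argue contrapositively. If N ≢ 3 (mod 11), then N is congruent to one of 0, 1, 2, 4, 5, 6, 7, 8, 9, 10 modulo 11, and these give N³ ≡ 0, 1, 8, 9, 4, 7, 2, 6, 3, 10 respectively — never 5.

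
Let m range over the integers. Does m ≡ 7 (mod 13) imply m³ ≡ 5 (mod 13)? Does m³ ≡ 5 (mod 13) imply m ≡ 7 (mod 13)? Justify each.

(⇐) This fails: take m = 8. Then 8³ = 512 ≡ 5 (mod 13), yet 8 ≡ 8 (mod 13), not 7.

(⇒) Suppose m ≡ 7 (mod 13). Write m = 13j + 7. Then (13j + 7)³ = 2197j³ + 3549j² + 1911j + 343 = 13(169j³ + 273j² + 147j + 26) + 5, so m³ ≡ 5 (mod 13).

Only the forward implication holds.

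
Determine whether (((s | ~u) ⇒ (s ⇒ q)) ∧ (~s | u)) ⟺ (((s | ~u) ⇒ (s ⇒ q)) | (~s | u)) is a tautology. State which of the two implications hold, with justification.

(→) Assume the antecedent. If s is true, the antecedent forces (s = T, u = T, q = T), and the consequent holds there. If s is false, the consequent reduces to true regardless of the other variables. Either way the consequent holds.

(←) This fails. Under s = T, u = T, q = F, the left side is false but the right side is true.

Only the forward implication holds.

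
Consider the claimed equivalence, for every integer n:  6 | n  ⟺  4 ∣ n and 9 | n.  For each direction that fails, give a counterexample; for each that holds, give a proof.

Only the reverse direction holds.

(⇒) This fails: take n = 6. Certainly 6 ∣ 6, but 4 ∤ 6.

(⇐) Suppose 4 ∣ n and 9 ∣ n. Any common multiple of 4 and 9 is a multiple of their lcm; here gcd(4, 9) = 1, so lcm(4, 9) = 4·9 = 36, so 36 ∣ n. Since 6 ∣ 36, it follows that 6 ∣ n.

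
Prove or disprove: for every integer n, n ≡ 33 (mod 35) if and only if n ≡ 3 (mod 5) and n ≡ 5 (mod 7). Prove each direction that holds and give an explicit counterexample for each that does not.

Forward direction. Suppose n ≡ 33 (mod 35); write n = 35j + 33. Since 5 ∣ 35, reducing mod 5 gives n ≡ 33 ≡ 3 (mod 5); since 7 ∣ 35, reducing mod 7 gives n ≡ 33 ≡ 5 (mod 7).

Converse. If n ≡ 3 (mod 5) and n ≡ 5 (mod 7), then by the Chinese remainder theorem n ≡ 33 (mod 35). This is exactly n ≡ 33 (mod 35).

Both directions hold.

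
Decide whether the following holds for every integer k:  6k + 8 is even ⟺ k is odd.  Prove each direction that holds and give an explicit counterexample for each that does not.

(⟹) This fails: take k = 0. Then 6k + 8 = 8, which is even, yet k = 0 is even, not odd.

(⟸) Suppose k is odd. Since 6 is even, 6k is even for every k, so 6k + 8 has the same parity as 8, which is even. Hence 6k + 8 is even.

(⇒) fails; (⇐) holds.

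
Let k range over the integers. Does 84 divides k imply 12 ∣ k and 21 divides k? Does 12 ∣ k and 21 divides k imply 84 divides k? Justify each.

[⇒] If 84 ∣ k, write k = 84q. Since 84 = 7·12, k = 12·(7q), so 12 ∣ k; and since 84 = 4·21, k = 21·(4q), so 21 ∣ k.

[⇐] Suppose 12 ∣ k and 21 ∣ k. Any common multiple of 12 and 21 is a multiple of their lcm; here lcm(12, 21) = 12·21/gcd(12, 21) = 252/3 = 84, so 84 ∣ k.

Both implications hold.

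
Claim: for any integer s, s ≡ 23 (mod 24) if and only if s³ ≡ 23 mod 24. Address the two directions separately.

Forward direction. Suppose s ≡ 23 (mod 24). Write s = 24j + 23. Then (24j + 23)³ = 13824j³ + 39744j² + 38088j + 12167 = 24(576j³ + 1656j² + 1587j + 506) + 23, so s³ ≡ 23 (mod 24).

Converse. Suppose s³ ≡ 23 (mod 24). The only residue r in {0, …, 23} with r³ ≡ 23 (mod 24) is r = 23, so s ≡ 23 (mod 24).

Both directions hold.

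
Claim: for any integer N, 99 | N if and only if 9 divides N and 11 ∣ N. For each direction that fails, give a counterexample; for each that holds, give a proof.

[⇒] If 99 ∣ N, write N = 99q. Since 99 = 11·9, N = 9·(11q), so 9 ∣ N; and since 99 = 9·11, N = 11·(9q), so 11 ∣ N.

[⇐] Suppose 9 ∣ N and 11 ∣ N. Any common multiple of 9 and 11 is a multiple of their lcm; here gcd(9, 11) = 1, so lcm(9, 11) = 9·11 = 99, so 99 ∣ N.

The biconditional holds.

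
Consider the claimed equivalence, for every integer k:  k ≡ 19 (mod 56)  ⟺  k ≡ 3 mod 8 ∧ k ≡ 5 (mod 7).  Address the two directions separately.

[⇐] If k ≡ 3 (mod 8) and k ≡ 5 (mod 7), then by the Chinese remainder theorem k ≡ 19 (mod 56). This is exactly k ≡ 19 (mod 56).

[⇒] Suppose k ≡ 19 (mod 56); write k = 56j + 19. Since 8 ∣ 56, reducing mod 8 gives k ≡ 19 ≡ 3 (mod 8); since 7 ∣ 56, reducing mod 7 gives k ≡ 19 ≡ 5 (mod 7).

Both directions hold; the statement is true.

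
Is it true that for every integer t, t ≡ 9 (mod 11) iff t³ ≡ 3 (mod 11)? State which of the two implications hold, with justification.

[⇐] For the converse, argue contrapositively. If t ≢ 9 (mod 11), then t is congruent to one of 0, 1, 2, 3, 4, 5, 6, 7, 8, 10 modulo 11, and these give t³ ≡ 0, 1, 8, 5, 9, 4, 7, 2, 6, 10 respectively — never 3.

[⇒] Suppose t ≡ 9 (mod 11). Write t = 11j + 9. Then (11j + 9)³ = 1331j³ + 3267j² + 2673j + 729 = 11(121j³ + 297j² + 243j + 66) + 3, so t³ ≡ 3 (mod 11).

Equivalent; both directions hold.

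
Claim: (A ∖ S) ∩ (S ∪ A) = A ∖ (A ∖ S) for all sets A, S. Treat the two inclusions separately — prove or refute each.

Neither inclusion holds.

(⟹) This inclusion fails. Take A = {1}, S = ∅; then 1 ∈ (A ∖ S) ∩ (S ∪ A) but 1 ∉ A ∖ (A ∖ S).

(⟸) This inclusion fails. Take A = {1}, S = {1}; then 1 ∈ A ∖ (A ∖ S) but 1 ∉ (A ∖ S) ∩ (S ∪ A).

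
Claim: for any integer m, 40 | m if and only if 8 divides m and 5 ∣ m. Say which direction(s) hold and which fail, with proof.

Equivalent; both directions hold.

(⟸) Suppose 8 ∣ m and 5 ∣ m. Any common multiple of 8 and 5 is a multiple of their lcm; here gcd(8, 5) = 1, so lcm(8, 5) = 8·5 = 40, so 40 ∣ m.

(⟹) If 40 ∣ m, write m = 40q. Since 40 = 5·8, m = 8·(5q), so 8 ∣ m; and since 40 = 8·5, m = 5·(8q), so 5 ∣ m.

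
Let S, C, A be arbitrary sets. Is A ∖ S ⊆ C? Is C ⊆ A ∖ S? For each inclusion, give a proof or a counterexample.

Neither inclusion holds.

(⟹) This inclusion fails. Take S = ∅, C = ∅, A = {1}; then 1 ∈ A ∖ S but 1 ∉ C.

(⟸) This inclusion fails. Take S = ∅, C = {1}, A = ∅; then 1 ∈ C but 1 ∉ A ∖ S.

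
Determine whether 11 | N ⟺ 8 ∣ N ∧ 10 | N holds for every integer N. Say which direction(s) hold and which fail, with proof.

Neither direction holds.

(⟹) This fails: take N = 11. Certainly 11 ∣ 11, but 8 ∤ 11.

(⟸) This fails: take N = 40. Both 8 ∣ 40 and 10 ∣ 40, yet 40 is not a multiple of 11 (since 40 = 3·11 + 7), so 11 ∤ 40.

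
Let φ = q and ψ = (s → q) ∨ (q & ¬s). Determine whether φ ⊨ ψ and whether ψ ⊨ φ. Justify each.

Only the forward direction holds.

(⟹) Assume the antecedent. If s is true, the antecedent forces (s = T, q = T), and (s → q) ∨ (q & ¬s) holds there. If s is false, (s → q) ∨ (q & ¬s) reduces to true regardless of the other variables. Either way (s → q) ∨ (q & ¬s) holds.

(⟸) This fails. Under s = F, q = F, the left side is false but the right side is true.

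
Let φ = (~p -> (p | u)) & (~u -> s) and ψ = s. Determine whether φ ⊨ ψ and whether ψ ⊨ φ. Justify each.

Both directions fail.

(→) This fails. Under u = T, p = F, s = F, the left side is true but the right side is false.

(←) This fails. Under u = F, p = F, s = T, the left side is false but the right side is true.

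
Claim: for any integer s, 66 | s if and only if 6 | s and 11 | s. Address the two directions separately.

Both implications hold.

(→) If 66 ∣ s, write s = 66q. Since 66 = 11·6, s = 6·(11q), so 6 ∣ s; and since 66 = 6·11, s = 11·(6q), so 11 ∣ s.

(←) Suppose 6 ∣ s and 11 ∣ s. Any common multiple of 6 and 11 is a multiple of their lcm; here gcd(6, 11) = 1, so lcm(6, 11) = 6·11 = 66, so 66 ∣ s.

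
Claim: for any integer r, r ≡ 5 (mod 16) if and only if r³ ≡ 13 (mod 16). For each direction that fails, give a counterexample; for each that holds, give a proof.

Both directions hold; the statement is true.

[⇒] Suppose r ≡ 5 (mod 16). Write r = 16j + 5. Then (16j + 5)³ = 4096j³ + 3840j² + 1200j + 125 = 16(256j³ + 240j² + 75j + 7) + 13, so r³ ≡ 13 (mod 16).

[⇐] Conversely, suppose r³ ≡ 13 (mod 16). The only residue r in {0, …, 15} with r³ ≡ 13 (mod 16) is r = 5, so r ≡ 5 (mod 16).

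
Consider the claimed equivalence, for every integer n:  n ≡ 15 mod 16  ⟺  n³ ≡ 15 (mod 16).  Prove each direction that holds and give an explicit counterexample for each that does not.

[⇒] Suppose n ≡ 15 mod 16. Write n = 16j + 15. Then (16j + 15)³ = 4096j³ + 11520j² + 10800j + 3375 = 16(256j³ + 720j² + 675j + 210) + 15, so n³ ≡ 15 (mod 16).

[⇐] Conversely, suppose n³ ≡ 15 (mod 16). The only residue r in {0, …, 15} with r³ ≡ 15 (mod 16) is r = 15, so n ≡ 15 (mod 16).

Both implications hold.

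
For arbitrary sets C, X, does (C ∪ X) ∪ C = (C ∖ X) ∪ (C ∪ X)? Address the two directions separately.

Both inclusions hold.

(⊆) Let x ∈ (C ∪ X) ∪ C. Then either x ∈ C and x ∉ X; or x ∈ X and x ∉ C; or x ∈ C ∩ X. In each case x ∈ (C ∖ X) ∪ (C ∪ X), so (C ∪ X) ∪ C ⊆ (C ∖ X) ∪ (C ∪ X).

(⊇) Let x ∈ (C ∖ X) ∪ (C ∪ X). Then either x ∈ C and x ∉ X; or x ∈ X and x ∉ C; or x ∈ C ∩ X. In each case x ∈ (C ∪ X) ∪ C, so (C ∖ X) ∪ (C ∪ X) ⊆ (C ∪ X) ∪ C.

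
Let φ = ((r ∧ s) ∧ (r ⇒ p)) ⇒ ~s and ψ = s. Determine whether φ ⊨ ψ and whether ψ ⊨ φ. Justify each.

(⇒) fails and (⇐) fails.

(⇒) This fails. Under s = F, p = F, r = F, the left side is true but the right side is false.

(⇐) This fails. Under s = T, p = T, r = T, the left side is false but the right side is true.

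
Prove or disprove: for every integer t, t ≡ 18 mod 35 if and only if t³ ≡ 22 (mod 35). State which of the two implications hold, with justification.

Only the forward direction holds.

(⇒) Suppose t ≡ 18 mod 35. Write t = 35j + 18. Then (35j + 18)³ = 42875j³ + 66150j² + 34020j + 5832 = 35(1225j³ + 1890j² + 972j + 166) + 22, so t³ ≡ 22 (mod 35).

(⇐) This fails: take t = 8. Then 8³ = 512 ≡ 22 (mod 35), yet 8 ≡ 8 (mod 35), not 18.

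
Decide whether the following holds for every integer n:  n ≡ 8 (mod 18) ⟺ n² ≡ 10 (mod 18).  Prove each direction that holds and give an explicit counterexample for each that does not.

(⇒) Suppose n ≡ 8 (mod 18). Write n = 18j + 8. Then (18j + 8)² = 324j² + 288j + 64 = 18(18j² + 16j + 3) + 10, so n² ≡ 10 (mod 18).

(⇐) This fails: take n = 10. Then 10² = 100 ≡ 10 (mod 18), yet 10 ≡ 10 (mod 18), not 8.

Not equivalent: only (⇒) holds.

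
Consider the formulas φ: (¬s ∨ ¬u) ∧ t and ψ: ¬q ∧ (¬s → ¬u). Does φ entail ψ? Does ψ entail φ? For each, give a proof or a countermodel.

(→) This fails. Under u = T, q = F, t = T, s = F, the left side is true but the right side is false.

(←) This fails. Under u = F, q = F, t = F, s = F, the left side is false but the right side is true.

Both directions fail.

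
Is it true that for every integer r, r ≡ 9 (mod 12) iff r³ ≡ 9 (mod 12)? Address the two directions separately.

Both directions hold; the statement is true.

[⇒] Suppose r ≡ 9 (mod 12). Write r = 12j + 9. Then (12j + 9)³ = 1728j³ + 3888j² + 2916j + 729 = 12(144j³ + 324j² + 243j + 60) + 9, so r³ ≡ 9 (mod 12).

[⇐] Conversely, suppose r³ ≡ 9 (mod 12). The only residue r in {0, …, 11} with r³ ≡ 9 (mod 12) is r = 9, so r ≡ 9 (mod 12).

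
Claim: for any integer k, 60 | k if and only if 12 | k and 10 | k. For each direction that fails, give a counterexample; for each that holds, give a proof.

Both directions hold; the statement is true.

(⟹) If 60 ∣ k, write k = 60q. Since 60 = 5·12, k = 12·(5q), so 12 ∣ k; and since 60 = 6·10, k = 10·(6q), so 10 ∣ k.

(⟸) Suppose 12 ∣ k and 10 ∣ k. Any common multiple of 12 and 10 is a multiple of their lcm; here lcm(12, 10) = 12·10/gcd(12, 10) = 120/2 = 60, so 60 ∣ k.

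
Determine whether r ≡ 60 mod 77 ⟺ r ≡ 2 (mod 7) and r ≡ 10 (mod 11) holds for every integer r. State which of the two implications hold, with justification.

(⇒) This fails: r = 60 gives 60 ≡ 60 (mod 77) but 60 ≡ 4 (mod 7), so the conjunction on the right does not hold.

(⇐) This fails: r = 65 satisfies both congruences on the right (65 ≡ 2 mod 7 and 65 ≡ 10 mod 11) yet 65 ≡ 65 (mod 77), not 60.

Neither direction holds.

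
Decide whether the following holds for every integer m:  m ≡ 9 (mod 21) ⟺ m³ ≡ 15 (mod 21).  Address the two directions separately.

(⟹) Suppose m ≡ 9 (mod 21). Write m = 21j + 9. Then (21j + 9)³ = 9261j³ + 11907j² + 5103j + 729 = 21(441j³ + 567j² + 243j + 34) + 15, so m³ ≡ 15 (mod 21).

(⟸) This fails: take m = 15. Then 15³ = 3375 ≡ 15 (mod 21), yet 15 ≡ 15 (mod 21), not 9.

Only the forward implication holds.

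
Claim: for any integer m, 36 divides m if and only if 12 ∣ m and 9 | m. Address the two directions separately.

Forward direction. If 36 ∣ m, write m = 36q. Since 36 = 3·12, m = 12·(3q), so 12 ∣ m; and since 36 = 4·9, m = 9·(4q), so 9 ∣ m.

Converse. Suppose 12 ∣ m and 9 ∣ m. Any common multiple of 12 and 9 is a multiple of their lcm; here lcm(12, 9) = 12·9/gcd(12, 9) = 108/3 = 36, so 36 ∣ m.

The biconditional holds.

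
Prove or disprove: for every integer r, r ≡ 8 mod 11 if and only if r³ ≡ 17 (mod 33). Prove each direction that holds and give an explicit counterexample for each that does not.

[⇒] This fails: take r = 19. Then 19 ≡ 8 (mod 11), but 19³ = 6859 ≡ 28 (mod 33), not 17.

[⇐] Conversely, the residues r modulo 33 with r³ ≡ 17 (mod 33) are exactly {8}, and each is ≡ 8 (mod 11).

(⇒) fails; (⇐) holds.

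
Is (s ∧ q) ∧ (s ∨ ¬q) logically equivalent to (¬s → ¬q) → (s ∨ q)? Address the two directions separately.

(→) Assume the antecedent. If s is true, (¬s → ¬q) → (s ∨ q) reduces to true regardless of the other variables. If s is false, the antecedent cannot hold. Either way (¬s → ¬q) → (s ∨ q) holds.

(←) This fails. Under s = T, q = F, the left side is false but the right side is true.

Not equivalent: only (⇒) holds.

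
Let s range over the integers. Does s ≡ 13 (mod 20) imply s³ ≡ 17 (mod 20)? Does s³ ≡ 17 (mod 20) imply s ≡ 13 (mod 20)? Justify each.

(⟸) Suppose s³ ≡ 17 (mod 20). The only residue r in {0, …, 19} with r³ ≡ 17 (mod 20) is r = 13, so s ≡ 13 (mod 20).

(⟹) Suppose s ≡ 13 (mod 20). Write s = 20j + 13. Then (20j + 13)³ = 8000j³ + 15600j² + 10140j + 2197 = 20(400j³ + 780j² + 507j + 109) + 17, so s³ ≡ 17 (mod 20).

Both implications hold.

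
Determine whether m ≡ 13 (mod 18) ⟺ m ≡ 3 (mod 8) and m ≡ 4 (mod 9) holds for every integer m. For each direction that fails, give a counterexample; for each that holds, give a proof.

Forward direction. This fails: m = 49 gives 49 ≡ 13 (mod 18) but 49 ≡ 1 (mod 8), so the conjunction on the right does not hold.

Converse. If m ≡ 3 (mod 8) and m ≡ 4 (mod 9), then by the Chinese remainder theorem m ≡ 67 (mod 72). Since 67 ≡ 13 (mod 18) and 18 ∣ 72, we get m ≡ 13 (mod 18).

(⇒) fails; (⇐) holds.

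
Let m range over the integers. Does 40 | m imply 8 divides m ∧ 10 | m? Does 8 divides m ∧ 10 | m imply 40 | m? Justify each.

The biconditional holds.

(⇒) If 40 ∣ m, write m = 40q. Since 40 = 5·8, m = 8·(5q), so 8 ∣ m; and since 40 = 4·10, m = 10·(4q), so 10 ∣ m.

(⇐) Suppose 8 ∣ m and 10 ∣ m. Any common multiple of 8 and 10 is a multiple of their lcm; here lcm(8, 10) = 8·10/gcd(8, 10) = 80/2 = 40, so 40 ∣ m.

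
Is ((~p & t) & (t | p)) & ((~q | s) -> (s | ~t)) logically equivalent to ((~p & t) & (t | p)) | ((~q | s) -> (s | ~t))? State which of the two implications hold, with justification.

Forward direction. Assume the antecedent. If s is true, the consequent reduces to true regardless of the other variables. If s is false, the antecedent forces (s = F, t = T, p = F, q = T), and the consequent holds there. Either way the consequent holds.

Converse. This fails. Under s = F, t = F, p = F, q = F, the left side is false but the right side is true.

The forward direction holds; the converse fails.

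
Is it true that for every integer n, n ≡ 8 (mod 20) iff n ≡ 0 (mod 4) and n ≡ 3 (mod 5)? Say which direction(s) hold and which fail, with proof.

Both implications hold.

(⇒) Suppose n ≡ 8 (mod 20); write n = 20j + 8. Since 4 ∣ 20, reducing mod 4 gives n ≡ 8 ≡ 0 (mod 4); since 5 ∣ 20, reducing mod 5 gives n ≡ 8 ≡ 3 (mod 5).

(⇐) Conversely, if n ≡ 0 (mod 4) and n ≡ 3 (mod 5), then by the Chinese remainder theorem n ≡ 8 (mod 20). This is exactly n ≡ 8 (mod 20).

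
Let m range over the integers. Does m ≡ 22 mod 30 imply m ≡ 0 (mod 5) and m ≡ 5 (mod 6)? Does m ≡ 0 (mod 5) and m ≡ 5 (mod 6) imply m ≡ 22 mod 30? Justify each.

(⟹) This fails: m = 22 gives 22 ≡ 22 (mod 30) but 22 ≡ 2 (mod 5), so the conjunction on the right does not hold.

(⟸) This fails: m = 5 satisfies both congruences on the right (5 ≡ 0 mod 5 and 5 ≡ 5 mod 6) yet 5 ≡ 5 (mod 30), not 22.

Both directions fail.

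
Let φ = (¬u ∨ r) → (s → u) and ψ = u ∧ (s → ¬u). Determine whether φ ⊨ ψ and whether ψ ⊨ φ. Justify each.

(⇒) This fails. Under r = F, s = F, u = F, the left side is true but the right side is false.

(⇐) Assume the antecedent. If r is true, the antecedent forces (r = T, s = F, u = T), and (¬u ∨ r) → (s → u) holds there. If r is false, the antecedent forces (r = F, s = F, u = T), and (¬u ∨ r) → (s → u) holds there. Either way (¬u ∨ r) → (s → u) holds.

Not equivalent: only (⇐) holds.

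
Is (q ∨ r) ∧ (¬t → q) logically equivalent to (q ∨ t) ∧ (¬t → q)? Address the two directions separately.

(→) Assume the antecedent. If t is true, (q ∨ t) ∧ (¬t → q) reduces to true regardless of the other variables. If t is false, the antecedent forces (t = F, r = F, q = T) or (t = F, r = T, q = T), and (q ∨ t) ∧ (¬t → q) holds there. Either way (q ∨ t) ∧ (¬t → q) holds.

(←) This fails. Under t = T, r = F, q = F, the left side is false but the right side is true.

Not equivalent: only (⇒) holds.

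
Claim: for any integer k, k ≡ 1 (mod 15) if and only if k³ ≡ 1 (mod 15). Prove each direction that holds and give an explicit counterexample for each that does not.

Both implications hold.

(→) Suppose k ≡ 1 (mod 15). Write k = 15j + 1. Then (15j + 1)³ = 3375j³ + 675j² + 45j + 1 = 15(225j³ + 45j² + 3j) + 1, so k³ ≡ 1 (mod 15).

(←) Conversely, suppose k³ ≡ 1 (mod 15). The only residue r in {0, …, 14} with r³ ≡ 1 (mod 15) is r = 1, so k ≡ 1 (mod 15).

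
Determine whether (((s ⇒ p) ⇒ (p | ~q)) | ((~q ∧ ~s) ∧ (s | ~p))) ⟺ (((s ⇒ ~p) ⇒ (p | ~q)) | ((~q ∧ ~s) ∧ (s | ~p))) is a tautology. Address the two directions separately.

(⟸) Assume the antecedent. If p is true, the consequent reduces to true regardless of the other variables. If p is false, the antecedent forces (p = F, s = F, q = F) or (p = F, s = T, q = F), and the consequent holds there. Either way the consequent holds.

(⟹) This fails. Under p = F, s = T, q = T, the left side is true but the right side is false.

(⇒) fails; (⇐) holds.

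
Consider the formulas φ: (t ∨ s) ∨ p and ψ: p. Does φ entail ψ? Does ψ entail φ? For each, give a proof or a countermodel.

Only the converse holds.

(⟹) This fails. Under t = T, s = F, p = F, the left side is true but the right side is false.

(⟸) Assume the antecedent. If t is true, (t ∨ s) ∨ p reduces to true regardless of the other variables. If t is false, the antecedent forces (t = F, s = F, p = T) or (t = F, s = T, p = T), and (t ∨ s) ∨ p holds there. Either way (t ∨ s) ∨ p holds.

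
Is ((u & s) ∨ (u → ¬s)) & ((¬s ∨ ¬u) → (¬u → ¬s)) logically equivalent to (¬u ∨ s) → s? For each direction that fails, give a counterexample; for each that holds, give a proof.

(⇒) fails and (⇐) fails.

(⇒) This fails. Under u = F, s = F, the left side is true but the right side is false.

(⇐) This fails. Under u = F, s = T, the left side is false but the right side is true.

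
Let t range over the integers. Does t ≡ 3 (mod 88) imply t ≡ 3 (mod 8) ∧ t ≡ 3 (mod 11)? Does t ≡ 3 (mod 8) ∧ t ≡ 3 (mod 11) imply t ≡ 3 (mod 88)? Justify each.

(⇒) Suppose t ≡ 3 (mod 88); write t = 88j + 3. Since 8 ∣ 88, reducing mod 8 gives t ≡ 3 (mod 8); since 11 ∣ 88, reducing mod 11 gives t ≡ 3 (mod 11).

(⇐) Conversely, if t ≡ 3 (mod 8) and t ≡ 3 (mod 11), then by the Chinese remainder theorem t ≡ 3 (mod 88). This is exactly t ≡ 3 (mod 88).

Both implications hold.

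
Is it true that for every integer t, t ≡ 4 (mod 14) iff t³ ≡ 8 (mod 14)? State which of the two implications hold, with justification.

Only the forward implication holds.

(→) Suppose t ≡ 4 (mod 14). Write t = 14j + 4. Then (14j + 4)³ = 2744j³ + 2352j² + 672j + 64 = 14(196j³ + 168j² + 48j + 4) + 8, so t³ ≡ 8 (mod 14).

(←) This fails: take t = 2. Then 2³ = 8 ≡ 8 (mod 14), yet 2 ≡ 2 (mod 14), not 4.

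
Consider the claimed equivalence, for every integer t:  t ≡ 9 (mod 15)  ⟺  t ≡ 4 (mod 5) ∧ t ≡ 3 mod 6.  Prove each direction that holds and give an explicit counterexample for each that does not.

(→) This fails: t = 24 gives 24 ≡ 9 (mod 15) but 24 ≡ 0 (mod 6), so the conjunction on the right does not hold.

(←) Conversely, if t ≡ 4 (mod 5) and t ≡ 3 (mod 6), then by the Chinese remainder theorem t ≡ 9 (mod 30). Since 9 ≡ 9 (mod 15) and 15 ∣ 30, we get t ≡ 9 (mod 15).

Only the converse holds.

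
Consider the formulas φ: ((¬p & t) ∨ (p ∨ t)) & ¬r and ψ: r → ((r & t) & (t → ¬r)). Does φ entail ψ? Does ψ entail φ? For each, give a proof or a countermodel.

Forward direction. Assume the antecedent. If t is true, the antecedent forces (t = T, p = F, r = F) or (t = T, p = T, r = F), and r → ((r & t) & (t → ¬r)) holds there. If t is false, the antecedent forces (t = F, p = T, r = F), and r → ((r & t) & (t → ¬r)) holds there. Either way r → ((r & t) & (t → ¬r)) holds.

Converse. This fails. Under t = F, p = F, r = F, the left side is false but the right side is true.

Only the forward implication holds.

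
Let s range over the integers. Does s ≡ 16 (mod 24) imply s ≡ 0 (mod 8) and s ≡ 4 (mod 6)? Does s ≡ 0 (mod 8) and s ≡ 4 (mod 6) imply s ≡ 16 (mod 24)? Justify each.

(⟹) Suppose s ≡ 16 (mod 24); write s = 24j + 16. Since 8 ∣ 24, reducing mod 8 gives s ≡ 16 ≡ 0 (mod 8); since 6 ∣ 24, reducing mod 6 gives s ≡ 16 ≡ 4 (mod 6).

(⟸) Conversely, if s ≡ 0 (mod 8) and s ≡ 4 (mod 6), then by the Chinese remainder theorem s ≡ 16 (mod 24). This is exactly s ≡ 16 (mod 24).

Both implications hold.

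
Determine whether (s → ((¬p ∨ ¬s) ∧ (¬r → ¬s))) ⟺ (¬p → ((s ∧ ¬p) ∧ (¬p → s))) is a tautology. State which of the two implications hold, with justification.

Neither implication holds.

(→) This fails. Under s = F, p = F, r = F, the left side is true but the right side is false.

(←) This fails. Under s = T, p = F, r = F, the left side is false but the right side is true.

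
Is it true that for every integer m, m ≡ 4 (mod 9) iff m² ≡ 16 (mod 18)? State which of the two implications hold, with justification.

Both directions fail.

(⟹) This fails: take m = 13. Then 13 ≡ 4 (mod 9), but 13² = 169 ≡ 7 (mod 18), not 16.

(⟸) This fails: take m = 14. Then 14² = 196 ≡ 16 (mod 18), yet 14 ≡ 5 (mod 9), not 4.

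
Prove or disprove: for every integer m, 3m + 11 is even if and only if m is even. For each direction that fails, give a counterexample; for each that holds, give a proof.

Neither direction holds.

(⟹) This fails: m = 7 gives 3m + 11 = 32, which is even, but 7 is odd, not even.

(⟸) This also fails: m = 2 is even, but 3m + 11 = 17 is odd, not even.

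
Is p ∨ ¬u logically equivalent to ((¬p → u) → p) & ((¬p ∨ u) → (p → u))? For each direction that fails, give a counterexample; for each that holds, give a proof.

Both implications hold.

Forward direction. Assume the antecedent. If p is true, the consequent reduces to true regardless of the other variables. If p is false, the antecedent forces (p = F, u = F), and the consequent holds there. Either way the consequent holds.

Converse. Assume the antecedent. If p is true, p ∨ ¬u reduces to true regardless of the other variables. If p is false, the antecedent forces (p = F, u = F), and p ∨ ¬u holds there. Either way p ∨ ¬u holds.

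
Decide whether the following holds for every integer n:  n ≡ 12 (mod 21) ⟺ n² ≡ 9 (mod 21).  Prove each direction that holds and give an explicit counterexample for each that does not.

[⇒] This fails: take n = 12. Then 12 ≡ 12 (mod 21), but 12² = 144 ≡ 18 (mod 21), not 9.

[⇐] This fails: take n = 3. Then 3² = 9 ≡ 9 (mod 21), yet 3 ≡ 3 (mod 21), not 12.

Neither implication holds.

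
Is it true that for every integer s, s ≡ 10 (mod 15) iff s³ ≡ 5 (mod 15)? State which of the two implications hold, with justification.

Forward direction. This fails: take s = 10. Then 10 ≡ 10 (mod 15), but 10³ = 1000 ≡ 10 (mod 15), not 5.

Converse. This fails: take s = 5. Then 5³ = 125 ≡ 5 (mod 15), yet 5 ≡ 5 (mod 15), not 10.

Neither implication holds.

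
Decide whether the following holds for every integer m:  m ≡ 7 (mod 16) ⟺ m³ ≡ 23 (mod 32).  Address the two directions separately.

[⇒] This fails: take m = 23. Then 23 ≡ 7 (mod 16), but 23³ = 12167 ≡ 7 (mod 32), not 23.

[⇐] Conversely, the residues r modulo 32 with r³ ≡ 23 (mod 32) are exactly {7}, and each is ≡ 7 (mod 16).

Only the reverse direction holds.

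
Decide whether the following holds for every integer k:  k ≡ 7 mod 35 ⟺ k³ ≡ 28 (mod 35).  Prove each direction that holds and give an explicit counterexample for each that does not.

Forward direction. Suppose k ≡ 7 mod 35. Write k = 35j + 7. Then (35j + 7)³ = 42875j³ + 25725j² + 5145j + 343 = 35(1225j³ + 735j² + 147j + 9) + 28, so k³ ≡ 28 (mod 35).

Converse. Suppose k³ ≡ 28 (mod 35). The only residue r in {0, …, 34} with r³ ≡ 28 (mod 35) is r = 7, so k ≡ 7 (mod 35).

Both implications hold.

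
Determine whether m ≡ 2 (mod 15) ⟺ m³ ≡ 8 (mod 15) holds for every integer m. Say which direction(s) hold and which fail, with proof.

Forward direction. Suppose m ≡ 2 (mod 15). Write m = 15j + 2. Then (15j + 2)³ = 3375j³ + 1350j² + 180j + 8 = 15(225j³ + 90j² + 12j) + 8, so m³ ≡ 8 (mod 15).

Converse. Suppose m³ ≡ 8 (mod 15). The only residue r in {0, …, 14} with r³ ≡ 8 (mod 15) is r = 2, so m ≡ 2 (mod 15).

Both implications hold.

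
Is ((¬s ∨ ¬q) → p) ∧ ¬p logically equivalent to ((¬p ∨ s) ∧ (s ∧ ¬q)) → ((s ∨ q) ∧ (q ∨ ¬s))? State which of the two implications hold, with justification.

(→) Assume the antecedent. If p is true, the antecedent cannot hold. If p is false, the antecedent forces (p = F, q = T, s = T), and the consequent holds there. Either way the consequent holds.

(←) This fails. Under p = F, q = F, s = F, the left side is false but the right side is true.

The forward direction holds; the converse fails.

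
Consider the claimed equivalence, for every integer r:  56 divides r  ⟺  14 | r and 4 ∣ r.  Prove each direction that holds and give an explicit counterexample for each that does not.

Only the forward implication holds.

(←) This fails: take r = 28. Both 14 ∣ 28 and 4 ∣ 28, yet 28 is not a multiple of 56 (since 28 = 0·56 + 28), so 56 ∤ 28.

(→) If 56 ∣ r, write r = 56q. Since 56 = 4·14, r = 14·(4q), so 14 ∣ r; and since 56 = 14·4, r = 4·(14q), so 4 ∣ r.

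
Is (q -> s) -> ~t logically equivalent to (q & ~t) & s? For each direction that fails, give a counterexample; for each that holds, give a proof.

The forward direction fails; the converse holds.

(⇐) Assume the antecedent. If s is true, the antecedent forces (s = T, t = F, q = T), and (q -> s) -> ~t holds there. If s is false, the antecedent cannot hold. Either way (q -> s) -> ~t holds.

(⇒) This fails. Under s = F, t = F, q = F, the left side is true but the right side is false.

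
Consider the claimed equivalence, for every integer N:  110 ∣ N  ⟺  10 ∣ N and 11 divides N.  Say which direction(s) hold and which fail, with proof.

(⇒) If 110 ∣ N, write N = 110q. Since 110 = 11·10, N = 10·(11q), so 10 ∣ N; and since 110 = 10·11, N = 11·(10q), so 11 ∣ N.

(⇐) Suppose 10 ∣ N and 11 ∣ N. Any common multiple of 10 and 11 is a multiple of their lcm; here gcd(10, 11) = 1, so lcm(10, 11) = 10·11 = 110, so 110 ∣ N.

Both directions hold; the statement is true.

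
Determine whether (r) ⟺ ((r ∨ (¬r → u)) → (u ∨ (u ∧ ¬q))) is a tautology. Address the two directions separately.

Both directions fail.

(⇒) This fails. Under r = T, u = F, q = F, the left side is true but the right side is false.

(⇐) This fails. Under r = F, u = F, q = F, the left side is false but the right side is true.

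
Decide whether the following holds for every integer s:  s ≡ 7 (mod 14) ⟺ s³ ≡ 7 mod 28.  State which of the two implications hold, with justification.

Only the reverse direction holds.

(⟸) The residues r modulo 28 with r³ ≡ 7 (mod 28) are exactly {7}, and each is ≡ 7 (mod 14).

(⟹) This fails: take s = 21. Then 21 ≡ 7 (mod 14), but 21³ = 9261 ≡ 21 (mod 28), not 7.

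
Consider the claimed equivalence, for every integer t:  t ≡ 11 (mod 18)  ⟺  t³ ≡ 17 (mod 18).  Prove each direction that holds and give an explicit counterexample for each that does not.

(⟹) Suppose t ≡ 11 (mod 18). Write t = 18j + 11. Then (18j + 11)³ = 5832j³ + 10692j² + 6534j + 1331 = 18(324j³ + 594j² + 363j + 73) + 17, so t³ ≡ 17 (mod 18).

(⟸) This fails: take t = 5. Then 5³ = 125 ≡ 17 (mod 18), yet 5 ≡ 5 (mod 18), not 11.

Only the forward direction holds.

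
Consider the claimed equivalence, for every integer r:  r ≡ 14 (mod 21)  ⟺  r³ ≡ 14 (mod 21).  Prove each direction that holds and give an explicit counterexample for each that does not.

Both implications hold.

Forward direction. Suppose r ≡ 14 (mod 21). Write r = 21j + 14. Then (21j + 14)³ = 9261j³ + 18522j² + 12348j + 2744 = 21(441j³ + 882j² + 588j + 130) + 14, so r³ ≡ 14 (mod 21).

Converse. Suppose r³ ≡ 14 (mod 21). The only residue r in {0, …, 20} with r³ ≡ 14 (mod 21) is r = 14, so r ≡ 14 (mod 21).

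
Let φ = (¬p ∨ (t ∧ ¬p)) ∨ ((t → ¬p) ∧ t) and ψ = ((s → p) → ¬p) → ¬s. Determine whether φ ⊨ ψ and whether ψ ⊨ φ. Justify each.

Both directions fail.

(⟹) This fails. Under s = T, t = F, p = F, the left side is true but the right side is false.

(⟸) This fails. Under s = F, t = F, p = T, the left side is false but the right side is true.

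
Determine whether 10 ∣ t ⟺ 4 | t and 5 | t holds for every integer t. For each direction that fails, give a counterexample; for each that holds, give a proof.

(⟸) Suppose 4 ∣ t and 5 ∣ t. Any common multiple of 4 and 5 is a multiple of their lcm; here gcd(4, 5) = 1, so lcm(4, 5) = 4·5 = 20, so 20 ∣ t. Since 10 ∣ 20, it follows that 10 ∣ t.

(⟹) This fails: take t = 10. Certainly 10 ∣ 10, but 4 ∤ 10.

(⇒) fails; (⇐) holds.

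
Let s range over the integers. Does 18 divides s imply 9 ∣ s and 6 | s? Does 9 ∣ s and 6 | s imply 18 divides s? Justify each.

[⇒] If 18 ∣ s, write s = 18q. Since 18 = 2·9, s = 9·(2q), so 9 ∣ s; and since 18 = 3·6, s = 6·(3q), so 6 ∣ s.

[⇐] Suppose 9 ∣ s and 6 ∣ s. Any common multiple of 9 and 6 is a multiple of their lcm; here lcm(9, 6) = 9·6/gcd(9, 6) = 54/3 = 18, so 18 ∣ s.

Both directions hold; the statement is true.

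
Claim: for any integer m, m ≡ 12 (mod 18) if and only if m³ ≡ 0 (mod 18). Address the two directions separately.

(←) This fails: take m = 0. Then 0³ = 0 ≡ 0 (mod 18), yet 0 ≡ 0 (mod 18), not 12.

(→) Suppose m ≡ 12 (mod 18). Write m = 18j + 12. Then (18j + 12)³ = 5832j³ + 11664j² + 7776j + 1728 = 18(324j³ + 648j² + 432j + 96) + 0, so m³ ≡ 0 (mod 18).

Not equivalent: only (⇒) holds.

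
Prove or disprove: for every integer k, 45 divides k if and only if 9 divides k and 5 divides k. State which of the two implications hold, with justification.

Both directions hold.

(→) If 45 ∣ k, write k = 45q. Since 45 = 5·9, k = 9·(5q), so 9 ∣ k; and since 45 = 9·5, k = 5·(9q), so 5 ∣ k.

(←) Suppose 9 ∣ k and 5 ∣ k. Any common multiple of 9 and 5 is a multiple of their lcm; here gcd(9, 5) = 1, so lcm(9, 5) = 9·5 = 45, so 45 ∣ k.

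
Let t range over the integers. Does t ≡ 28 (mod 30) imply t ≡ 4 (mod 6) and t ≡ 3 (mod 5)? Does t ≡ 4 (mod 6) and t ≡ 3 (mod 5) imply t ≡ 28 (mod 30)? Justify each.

Both directions hold; the statement is true.

[⇒] Suppose t ≡ 28 (mod 30); write t = 30j + 28. Since 6 ∣ 30, reducing mod 6 gives t ≡ 28 ≡ 4 (mod 6); since 5 ∣ 30, reducing mod 5 gives t ≡ 28 ≡ 3 (mod 5).

[⇐] Conversely, if t ≡ 4 (mod 6) and t ≡ 3 (mod 5), then by the Chinese remainder theorem t ≡ 28 (mod 30). This is exactly t ≡ 28 (mod 30).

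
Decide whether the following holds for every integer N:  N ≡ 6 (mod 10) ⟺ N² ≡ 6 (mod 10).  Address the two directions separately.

(⇒) Suppose N ≡ 6 (mod 10). Write N = 10j + 6. Then (10j + 6)² = 100j² + 120j + 36 = 10(10j² + 12j + 3) + 6, so N² ≡ 6 (mod 10).

(⇐) This fails: take N = 4. Then 4² = 16 ≡ 6 (mod 10), yet 4 ≡ 4 (mod 10), not 6.

Not equivalent: only (⇒) holds.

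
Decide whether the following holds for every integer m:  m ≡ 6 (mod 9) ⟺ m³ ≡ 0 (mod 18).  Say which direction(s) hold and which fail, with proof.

Neither implication holds.

(⟹) This fails: take m = 15. Then 15 ≡ 6 (mod 9), but 15³ = 3375 ≡ 9 (mod 18), not 0.

(⟸) This fails: take m = 0. Then 0³ = 0 ≡ 0 (mod 18), yet 0 ≡ 0 (mod 9), not 6.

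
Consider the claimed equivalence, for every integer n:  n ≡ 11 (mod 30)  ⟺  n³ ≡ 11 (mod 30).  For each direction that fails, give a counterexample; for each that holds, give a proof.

Equivalent; both directions hold.

[⇐] Suppose n³ ≡ 11 (mod 30). The only residue r in {0, …, 29} with r³ ≡ 11 (mod 30) is r = 11, so n ≡ 11 (mod 30).

[⇒] Suppose n ≡ 11 (mod 30). Write n = 30j + 11. Then (30j + 11)³ = 27000j³ + 29700j² + 10890j + 1331 = 30(900j³ + 990j² + 363j + 44) + 11, so n³ ≡ 11 (mod 30).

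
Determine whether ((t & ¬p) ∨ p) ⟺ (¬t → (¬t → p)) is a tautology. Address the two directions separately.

[⇒] Assume the antecedent. If p is true, ¬t → (¬t → p) reduces to true regardless of the other variables. If p is false, the antecedent forces (p = F, t = T), and ¬t → (¬t → p) holds there. Either way ¬t → (¬t → p) holds.

[⇐] Assume the antecedent. If p is true, (t & ¬p) ∨ p reduces to true regardless of the other variables. If p is false, the antecedent forces (p = F, t = T), and (t & ¬p) ∨ p holds there. Either way (t & ¬p) ∨ p holds.

Both directions hold; the statement is true.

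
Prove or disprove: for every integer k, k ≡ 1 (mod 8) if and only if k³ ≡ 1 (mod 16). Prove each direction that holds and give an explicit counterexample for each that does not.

Forward direction. This fails: take k = 9. Then 9 ≡ 1 (mod 8), but 9³ = 729 ≡ 9 (mod 16), not 1.

Converse. The residues r modulo 16 with r³ ≡ 1 (mod 16) are exactly {1}, and each is ≡ 1 (mod 8).

Not equivalent: only (⇐) holds.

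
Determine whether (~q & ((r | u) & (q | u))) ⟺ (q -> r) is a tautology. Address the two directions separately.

(⇒) holds; (⇐) fails.

(⇒) Assume the antecedent. If q is true, the antecedent cannot hold. If q is false, q -> r reduces to true regardless of the other variables. Either way q -> r holds.

(⇐) This fails. Under q = F, r = F, u = F, the left side is false but the right side is true.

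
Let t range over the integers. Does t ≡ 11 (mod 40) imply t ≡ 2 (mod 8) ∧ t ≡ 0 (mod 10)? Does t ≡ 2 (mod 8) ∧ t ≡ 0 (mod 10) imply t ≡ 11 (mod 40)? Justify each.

[⇒] This fails: t = 11 gives 11 ≡ 11 (mod 40) but 11 ≡ 3 (mod 8), so the conjunction on the right does not hold.

[⇐] This fails: t = 10 satisfies both congruences on the right (10 ≡ 2 mod 8 and 10 ≡ 0 mod 10) yet 10 ≡ 10 (mod 40), not 11.

Neither implication holds.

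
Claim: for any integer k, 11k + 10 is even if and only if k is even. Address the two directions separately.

Both directions hold.

(←) Suppose k is even; write k = 2j. Then 11k + 10 = 11·(2j) + 10 = 2·11j + 10, which is even.

(→) Suppose 11k + 10 is even. Since 11 is odd, 11k and k have the same parity, so 11k + 10 ≡ k + 10 (mod 2). As 10 is even, 11k + 10 is even exactly when k is even. Thus k is even.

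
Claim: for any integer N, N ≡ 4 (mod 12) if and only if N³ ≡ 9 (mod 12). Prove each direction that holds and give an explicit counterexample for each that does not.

Neither direction holds.

(→) This fails: take N = 4. Then 4 ≡ 4 (mod 12), but 4³ = 64 ≡ 4 (mod 12), not 9.

(←) This fails: take N = 9. Then 9³ = 729 ≡ 9 (mod 12), yet 9 ≡ 9 (mod 12), not 4.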